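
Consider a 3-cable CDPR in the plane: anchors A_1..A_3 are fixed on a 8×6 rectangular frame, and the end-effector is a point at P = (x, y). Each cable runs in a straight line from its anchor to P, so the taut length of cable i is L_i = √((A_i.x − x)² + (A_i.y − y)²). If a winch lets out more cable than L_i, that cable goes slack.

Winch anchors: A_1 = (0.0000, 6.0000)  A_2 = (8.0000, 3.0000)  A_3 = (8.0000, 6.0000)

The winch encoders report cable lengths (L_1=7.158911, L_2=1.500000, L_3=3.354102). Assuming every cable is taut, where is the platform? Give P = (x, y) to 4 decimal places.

circle eqns → linear via eq_j − eq_1; set c_j = A_j·A_j − L_j²
c_1 = 0.0000+36.0000−51.2500 = -15.2500
-16.0000·x + 6.0000·y = c_1−c_2 = -86.0000
-16.0000·x + 0.0000·y = c_1−c_3 = -104.0000
solve first two rows → x=6.5000, y=3.0000

(6.5000, 3.0000)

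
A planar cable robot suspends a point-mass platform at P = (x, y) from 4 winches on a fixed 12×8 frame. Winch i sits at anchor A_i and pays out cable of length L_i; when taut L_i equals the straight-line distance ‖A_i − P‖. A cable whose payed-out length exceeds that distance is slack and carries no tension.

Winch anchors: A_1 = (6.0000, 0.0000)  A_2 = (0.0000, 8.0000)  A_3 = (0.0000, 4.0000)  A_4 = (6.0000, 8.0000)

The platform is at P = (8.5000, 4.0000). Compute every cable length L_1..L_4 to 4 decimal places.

L_1 = √((6.0000−8.5000)² + (0.0000−4.0000)²) = 4.7170
L_2 = √((0.0000−8.5000)² + (8.0000−4.0000)²) = 9.3941
L_3 = √((0.0000−8.5000)² + (4.0000−4.0000)²) = 8.5000
L_4 = √((6.0000−8.5000)² + (8.0000−4.0000)²) = 4.7170

(4.7170, 9.3941, 8.5000, 4.7170)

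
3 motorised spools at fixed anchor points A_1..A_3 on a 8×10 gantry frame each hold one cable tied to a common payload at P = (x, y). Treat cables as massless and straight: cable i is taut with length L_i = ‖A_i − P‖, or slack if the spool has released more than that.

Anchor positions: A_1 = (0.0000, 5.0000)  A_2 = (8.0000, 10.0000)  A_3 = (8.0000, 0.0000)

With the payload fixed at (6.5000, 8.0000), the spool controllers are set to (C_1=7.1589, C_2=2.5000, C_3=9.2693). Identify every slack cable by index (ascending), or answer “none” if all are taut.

3

i=1: geometric 7.1589 vs commanded 7.1589 ⇒ taut
i=2: geometric 2.5000 vs commanded 2.5000 ⇒ taut
i=3: geometric 8.1394 vs commanded 9.2693 ⇒ slack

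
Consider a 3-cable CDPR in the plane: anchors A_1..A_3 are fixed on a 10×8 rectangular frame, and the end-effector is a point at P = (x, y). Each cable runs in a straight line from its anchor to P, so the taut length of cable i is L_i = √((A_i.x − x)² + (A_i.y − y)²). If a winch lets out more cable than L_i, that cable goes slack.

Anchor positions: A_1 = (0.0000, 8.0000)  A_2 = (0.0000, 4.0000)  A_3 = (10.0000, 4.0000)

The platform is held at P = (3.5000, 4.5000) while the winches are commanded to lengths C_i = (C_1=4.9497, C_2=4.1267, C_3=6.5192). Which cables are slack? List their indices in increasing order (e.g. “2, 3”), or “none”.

2

cable 1: √((-3.5000)²+(3.5000)²)=4.9497, C_1=4.9497: taut
cable 2: √((-3.5000)²+(-0.5000)²)=3.5355, C_2=4.1267: slack
cable 3: √((6.5000)²+(-0.5000)²)=6.5192, C_3=6.5192: taut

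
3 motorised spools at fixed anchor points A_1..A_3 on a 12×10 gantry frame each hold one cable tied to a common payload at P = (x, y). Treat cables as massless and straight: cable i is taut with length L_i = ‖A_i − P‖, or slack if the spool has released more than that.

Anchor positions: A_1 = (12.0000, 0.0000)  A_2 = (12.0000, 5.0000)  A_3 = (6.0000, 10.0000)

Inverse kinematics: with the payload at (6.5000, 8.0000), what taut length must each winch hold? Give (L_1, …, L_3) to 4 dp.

(9.7082, 6.2650, 2.0616)

cable 1: Δx=5.5000, Δy=-8.0000; L_1 = √(Δx²+Δy²) = 9.7082
cable 2: Δx=5.5000, Δy=-3.0000; L_2 = √(Δx²+Δy²) = 6.2650
cable 3: Δx=-0.5000, Δy=2.0000; L_3 = √(Δx²+Δy²) = 2.0616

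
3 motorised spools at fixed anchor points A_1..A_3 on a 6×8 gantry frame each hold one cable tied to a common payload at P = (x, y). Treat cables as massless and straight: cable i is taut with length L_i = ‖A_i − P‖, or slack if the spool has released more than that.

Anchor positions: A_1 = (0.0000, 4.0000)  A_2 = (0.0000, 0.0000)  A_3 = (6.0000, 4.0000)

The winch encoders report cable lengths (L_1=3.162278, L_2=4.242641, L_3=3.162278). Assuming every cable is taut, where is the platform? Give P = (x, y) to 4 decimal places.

(3.0000, 3.0000)

expand ‖A_i−P‖²=L_i² and subtract eq 1 (q_i ≔ ‖A_i‖²−L_i²)
q_1 = 0.0000+16.0000−10.0000 = 6.0000
eq1−eq2 → [0.0000  8.0000]·P = 24.0000
eq1−eq3 → [-12.0000  0.0000]·P = -36.0000
2×2 solve → P = (3.0000, 3.0000)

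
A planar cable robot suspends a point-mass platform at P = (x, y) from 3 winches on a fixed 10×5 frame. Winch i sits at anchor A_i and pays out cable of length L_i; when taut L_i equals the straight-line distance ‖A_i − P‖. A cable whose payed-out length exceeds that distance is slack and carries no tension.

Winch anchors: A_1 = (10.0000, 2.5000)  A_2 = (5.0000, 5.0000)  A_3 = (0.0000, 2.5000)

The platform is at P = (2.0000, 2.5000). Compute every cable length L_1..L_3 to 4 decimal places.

L_1 = √((10.0000−2.0000)² + (2.5000−2.5000)²) = 8.0000
L_2 = √((5.0000−2.0000)² + (5.0000−2.5000)²) = 3.9051
L_3 = √((0.0000−2.0000)² + (2.5000−2.5000)²) = 2.0000

(8.0000, 3.9051, 2.0000)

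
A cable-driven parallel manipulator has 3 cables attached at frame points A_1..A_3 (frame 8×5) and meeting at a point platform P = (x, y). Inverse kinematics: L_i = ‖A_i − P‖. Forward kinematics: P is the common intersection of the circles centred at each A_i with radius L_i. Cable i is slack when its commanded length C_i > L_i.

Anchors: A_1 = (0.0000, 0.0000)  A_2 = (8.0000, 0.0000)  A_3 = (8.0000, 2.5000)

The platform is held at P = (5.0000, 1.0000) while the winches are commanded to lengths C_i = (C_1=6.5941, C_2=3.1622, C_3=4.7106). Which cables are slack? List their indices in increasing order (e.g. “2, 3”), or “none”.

cable 1: √((-5.0000)²+(-1.0000)²)=5.0990, C_1=6.5941: slack
cable 2: √((3.0000)²+(-1.0000)²)=3.1623, C_2=3.1622: taut
cable 3: √((3.0000)²+(1.5000)²)=3.3541, C_3=4.7106: slack

1, 3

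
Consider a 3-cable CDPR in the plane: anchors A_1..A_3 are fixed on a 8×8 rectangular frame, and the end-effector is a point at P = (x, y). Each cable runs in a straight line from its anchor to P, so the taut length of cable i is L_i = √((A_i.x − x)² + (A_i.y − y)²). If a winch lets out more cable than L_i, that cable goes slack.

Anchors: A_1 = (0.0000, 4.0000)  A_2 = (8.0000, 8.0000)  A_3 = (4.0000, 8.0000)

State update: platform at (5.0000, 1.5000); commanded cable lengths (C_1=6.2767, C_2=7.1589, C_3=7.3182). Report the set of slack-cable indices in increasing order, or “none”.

1, 3

cable 1: √((-5.0000)²+(2.5000)²)=5.5902, C_1=6.2767: slack
cable 2: √((3.0000)²+(6.5000)²)=7.1589, C_2=7.1589: taut
cable 3: √((-1.0000)²+(6.5000)²)=6.5765, C_3=7.3182: slack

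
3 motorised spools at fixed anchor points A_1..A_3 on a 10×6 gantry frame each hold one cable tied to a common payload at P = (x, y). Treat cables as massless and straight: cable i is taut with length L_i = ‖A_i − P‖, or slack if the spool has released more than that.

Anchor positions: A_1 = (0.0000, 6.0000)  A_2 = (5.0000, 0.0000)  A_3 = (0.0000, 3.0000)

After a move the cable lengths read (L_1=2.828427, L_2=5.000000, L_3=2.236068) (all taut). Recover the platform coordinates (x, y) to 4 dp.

expand ‖A_i−P‖²=L_i² and subtract eq 1 (c_i ≔ ‖A_i‖²−L_i²)
c_1 = 0.0000+36.0000−8.0000 = 28.0000
eq1−eq2 → [-10.0000  12.0000]·P = 28.0000
eq1−eq3 → [0.0000  6.0000]·P = 24.0000
2×2 solve → P = (2.0000, 4.0000)

(2.0000, 4.0000)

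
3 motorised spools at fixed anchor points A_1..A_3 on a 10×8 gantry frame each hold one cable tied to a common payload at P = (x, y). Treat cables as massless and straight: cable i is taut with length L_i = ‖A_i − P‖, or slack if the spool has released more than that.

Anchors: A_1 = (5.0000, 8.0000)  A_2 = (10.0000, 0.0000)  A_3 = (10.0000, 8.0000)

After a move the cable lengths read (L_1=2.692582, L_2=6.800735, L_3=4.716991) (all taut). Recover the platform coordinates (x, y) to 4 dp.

(6.0000, 5.5000)

each cable: (A_i−P)·(A_i−P) = L_i²; let q_i = ‖A_i‖²−L_i²
q_1 = 25.0000+64.0000−7.2500 = 81.7500
row 1: -10.0000x + 16.0000y = 28.0000  (q_2=53.7500)
row 2: -10.0000x + 0.0000y = -60.0000  (q_3=141.7500)
Cramer on rows 1–2 → x = 6.0000, y = 5.5000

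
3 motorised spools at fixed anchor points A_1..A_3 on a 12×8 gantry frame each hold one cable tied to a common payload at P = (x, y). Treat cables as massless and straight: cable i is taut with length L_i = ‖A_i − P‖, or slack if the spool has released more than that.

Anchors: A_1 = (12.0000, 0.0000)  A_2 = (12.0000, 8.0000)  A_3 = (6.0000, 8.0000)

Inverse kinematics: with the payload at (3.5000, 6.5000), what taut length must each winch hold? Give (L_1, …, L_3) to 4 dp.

L_1 = √((12.0000−3.5000)² + (0.0000−6.5000)²) = 10.7005
L_2 = √((12.0000−3.5000)² + (8.0000−6.5000)²) = 8.6313
L_3 = √((6.0000−3.5000)² + (8.0000−6.5000)²) = 2.9155

(10.7005, 8.6313, 2.9155)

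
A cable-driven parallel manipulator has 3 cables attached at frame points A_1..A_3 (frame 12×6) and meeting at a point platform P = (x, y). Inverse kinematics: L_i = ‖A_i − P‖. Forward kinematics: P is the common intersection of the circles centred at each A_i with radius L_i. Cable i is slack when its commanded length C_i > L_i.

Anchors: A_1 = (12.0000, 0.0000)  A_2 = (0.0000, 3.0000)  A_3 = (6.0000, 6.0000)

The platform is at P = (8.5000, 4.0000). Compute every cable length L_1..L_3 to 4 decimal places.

(5.3151, 8.5586, 3.2016)

L_1: Δ = A_1−P = (3.5000, -4.0000) → ‖Δ‖ = √28.2500 = 5.3151
L_2: Δ = A_2−P = (-8.5000, -1.0000) → ‖Δ‖ = √73.2500 = 8.5586
L_3: Δ = A_3−P = (-2.5000, 2.0000) → ‖Δ‖ = √10.2500 = 3.2016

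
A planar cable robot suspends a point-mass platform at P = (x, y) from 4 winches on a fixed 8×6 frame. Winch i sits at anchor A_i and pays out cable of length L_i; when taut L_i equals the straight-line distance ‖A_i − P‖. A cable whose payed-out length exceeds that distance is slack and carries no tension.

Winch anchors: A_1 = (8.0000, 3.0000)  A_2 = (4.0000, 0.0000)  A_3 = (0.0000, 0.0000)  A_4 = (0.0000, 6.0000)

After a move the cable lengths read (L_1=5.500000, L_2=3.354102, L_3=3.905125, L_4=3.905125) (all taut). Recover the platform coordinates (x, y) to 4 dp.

expand ‖A_i−P‖²=L_i² and subtract eq 1 (k_i ≔ ‖A_i‖²−L_i²)
k_1 = 64.0000+9.0000−30.2500 = 42.7500
eq1−eq2 → [8.0000  6.0000]·P = 38.0000
eq1−eq3 → [16.0000  6.0000]·P = 58.0000
eq1−eq4 → [16.0000  -6.0000]·P = 22.0000
2×2 solve → P = (2.5000, 3.0000)
check cable 4: ‖A_4−P‖² = 15.2500 ≈ L_4² = 15.2500 ✓

(2.5000, 3.0000)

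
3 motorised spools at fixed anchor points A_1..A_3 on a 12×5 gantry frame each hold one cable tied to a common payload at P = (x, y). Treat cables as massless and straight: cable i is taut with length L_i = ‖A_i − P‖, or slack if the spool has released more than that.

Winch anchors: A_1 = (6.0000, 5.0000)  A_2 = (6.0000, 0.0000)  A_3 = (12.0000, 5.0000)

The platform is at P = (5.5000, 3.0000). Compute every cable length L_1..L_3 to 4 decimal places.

L_1 = √((6.0000−5.5000)² + (5.0000−3.0000)²) = 2.0616
L_2 = √((6.0000−5.5000)² + (0.0000−3.0000)²) = 3.0414
L_3 = √((12.0000−5.5000)² + (5.0000−3.0000)²) = 6.8007

(2.0616, 3.0414, 6.8007)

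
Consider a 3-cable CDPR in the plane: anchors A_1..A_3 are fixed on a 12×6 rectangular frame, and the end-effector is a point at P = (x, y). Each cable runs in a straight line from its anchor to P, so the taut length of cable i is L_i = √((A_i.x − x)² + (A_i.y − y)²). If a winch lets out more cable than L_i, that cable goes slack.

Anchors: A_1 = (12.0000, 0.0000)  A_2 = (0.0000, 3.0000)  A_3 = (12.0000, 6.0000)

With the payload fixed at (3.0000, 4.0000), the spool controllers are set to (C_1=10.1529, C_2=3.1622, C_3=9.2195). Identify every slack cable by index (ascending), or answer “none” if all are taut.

i=1: geometric 9.8489 vs commanded 10.1529 ⇒ slack
i=2: geometric 3.1623 vs commanded 3.1622 ⇒ taut
i=3: geometric 9.2195 vs commanded 9.2195 ⇒ taut

1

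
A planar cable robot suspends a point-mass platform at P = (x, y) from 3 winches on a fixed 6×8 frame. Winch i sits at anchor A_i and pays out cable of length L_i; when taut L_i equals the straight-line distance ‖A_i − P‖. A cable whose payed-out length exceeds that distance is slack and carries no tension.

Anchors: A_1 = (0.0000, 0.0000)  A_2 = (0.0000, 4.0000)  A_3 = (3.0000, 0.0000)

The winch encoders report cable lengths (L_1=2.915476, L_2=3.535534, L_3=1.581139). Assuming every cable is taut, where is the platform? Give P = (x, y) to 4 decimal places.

(2.5000, 1.5000)

circle eqns → linear via eq_j − eq_1; set q_j = A_j·A_j − L_j²
q_1 = 0.0000+0.0000−8.5000 = -8.5000
0.0000·x − 8.0000·y = q_1−q_2 = -12.0000
-6.0000·x + 0.0000·y = q_1−q_3 = -15.0000
solve first two rows → x=2.5000, y=1.5000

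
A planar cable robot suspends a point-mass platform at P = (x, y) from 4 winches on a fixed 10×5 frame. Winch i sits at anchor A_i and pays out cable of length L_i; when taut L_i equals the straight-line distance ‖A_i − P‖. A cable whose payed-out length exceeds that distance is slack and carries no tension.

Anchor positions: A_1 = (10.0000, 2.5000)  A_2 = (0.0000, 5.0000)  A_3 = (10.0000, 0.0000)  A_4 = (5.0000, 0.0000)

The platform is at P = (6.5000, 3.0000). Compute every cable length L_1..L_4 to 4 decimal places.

(3.5355, 6.8007, 4.6098, 3.3541)

L_1 = √((10.0000−6.5000)² + (2.5000−3.0000)²) = 3.5355
L_2 = √((0.0000−6.5000)² + (5.0000−3.0000)²) = 6.8007
L_3 = √((10.0000−6.5000)² + (0.0000−3.0000)²) = 4.6098
L_4 = √((5.0000−6.5000)² + (0.0000−3.0000)²) = 3.3541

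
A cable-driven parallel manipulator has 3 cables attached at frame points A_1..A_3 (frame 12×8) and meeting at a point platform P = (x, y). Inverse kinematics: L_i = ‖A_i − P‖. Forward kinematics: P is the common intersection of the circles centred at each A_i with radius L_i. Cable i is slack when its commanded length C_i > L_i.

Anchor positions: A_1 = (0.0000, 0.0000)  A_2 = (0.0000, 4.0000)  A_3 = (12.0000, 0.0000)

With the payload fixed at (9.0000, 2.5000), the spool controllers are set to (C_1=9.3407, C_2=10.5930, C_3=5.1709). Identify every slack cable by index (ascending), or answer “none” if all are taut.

2, 3

i=1: geometric 9.3408 vs commanded 9.3407 ⇒ taut
i=2: geometric 9.1241 vs commanded 10.5930 ⇒ slack
i=3: geometric 3.9051 vs commanded 5.1709 ⇒ slack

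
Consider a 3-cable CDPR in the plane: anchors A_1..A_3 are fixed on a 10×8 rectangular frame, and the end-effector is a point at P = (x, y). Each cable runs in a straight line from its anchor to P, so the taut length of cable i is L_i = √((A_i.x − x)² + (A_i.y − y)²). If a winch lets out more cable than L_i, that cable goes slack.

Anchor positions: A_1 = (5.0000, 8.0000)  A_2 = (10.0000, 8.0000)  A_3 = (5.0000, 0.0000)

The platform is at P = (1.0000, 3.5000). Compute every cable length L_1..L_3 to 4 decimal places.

L_1: Δ = A_1−P = (4.0000, 4.5000) → ‖Δ‖ = √36.2500 = 6.0208
L_2: Δ = A_2−P = (9.0000, 4.5000) → ‖Δ‖ = √101.2500 = 10.0623
L_3: Δ = A_3−P = (4.0000, -3.5000) → ‖Δ‖ = √28.2500 = 5.3151

(6.0208, 10.0623, 5.3151)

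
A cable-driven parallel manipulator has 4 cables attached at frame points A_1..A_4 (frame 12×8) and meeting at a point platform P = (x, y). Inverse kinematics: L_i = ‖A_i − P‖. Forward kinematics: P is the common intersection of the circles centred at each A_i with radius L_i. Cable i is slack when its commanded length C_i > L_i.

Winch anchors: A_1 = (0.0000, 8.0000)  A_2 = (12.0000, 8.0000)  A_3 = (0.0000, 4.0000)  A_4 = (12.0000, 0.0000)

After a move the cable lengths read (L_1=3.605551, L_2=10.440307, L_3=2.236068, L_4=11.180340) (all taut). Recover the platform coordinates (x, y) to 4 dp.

(2.0000, 5.0000)

each cable: (A_i−P)·(A_i−P) = L_i²; let c_i = ‖A_i‖²−L_i²
c_1 = 0.0000+64.0000−13.0000 = 51.0000
row 1: -24.0000x + 0.0000y = -48.0000  (c_2=99.0000)
row 2: 0.0000x + 8.0000y = 40.0000  (c_3=11.0000)
row 3: -24.0000x + 16.0000y = 32.0000  (c_4=19.0000)
Cramer on rows 1–2 → x = 2.0000, y = 5.0000
check cable 4: ‖A_4−P‖² = 125.0000 ≈ L_4² = 125.0000 ✓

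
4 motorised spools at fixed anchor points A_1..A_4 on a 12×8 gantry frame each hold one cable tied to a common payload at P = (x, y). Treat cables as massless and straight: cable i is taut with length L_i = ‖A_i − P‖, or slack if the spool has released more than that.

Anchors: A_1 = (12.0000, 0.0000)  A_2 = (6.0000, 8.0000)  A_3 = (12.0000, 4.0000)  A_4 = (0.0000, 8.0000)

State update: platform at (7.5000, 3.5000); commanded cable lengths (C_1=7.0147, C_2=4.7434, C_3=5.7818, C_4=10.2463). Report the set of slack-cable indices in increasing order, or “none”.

i=1: geometric 5.7009 vs commanded 7.0147 ⇒ slack
i=2: geometric 4.7434 vs commanded 4.7434 ⇒ taut
i=3: geometric 4.5277 vs commanded 5.7818 ⇒ slack
i=4: geometric 8.7464 vs commanded 10.2463 ⇒ slack

1, 3, 4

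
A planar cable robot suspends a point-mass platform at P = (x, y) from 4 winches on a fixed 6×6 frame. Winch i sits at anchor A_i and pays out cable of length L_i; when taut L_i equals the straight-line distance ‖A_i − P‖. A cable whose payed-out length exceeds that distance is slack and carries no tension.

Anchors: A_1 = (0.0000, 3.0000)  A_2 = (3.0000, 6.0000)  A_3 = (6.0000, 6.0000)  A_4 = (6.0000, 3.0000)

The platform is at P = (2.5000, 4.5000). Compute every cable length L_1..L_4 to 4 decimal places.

cable 1: Δx=-2.5000, Δy=-1.5000; L_1 = √(Δx²+Δy²) = 2.9155
cable 2: Δx=0.5000, Δy=1.5000; L_2 = √(Δx²+Δy²) = 1.5811
cable 3: Δx=3.5000, Δy=1.5000; L_3 = √(Δx²+Δy²) = 3.8079
cable 4: Δx=3.5000, Δy=-1.5000; L_4 = √(Δx²+Δy²) = 3.8079

(2.9155, 1.5811, 3.8079, 3.8079)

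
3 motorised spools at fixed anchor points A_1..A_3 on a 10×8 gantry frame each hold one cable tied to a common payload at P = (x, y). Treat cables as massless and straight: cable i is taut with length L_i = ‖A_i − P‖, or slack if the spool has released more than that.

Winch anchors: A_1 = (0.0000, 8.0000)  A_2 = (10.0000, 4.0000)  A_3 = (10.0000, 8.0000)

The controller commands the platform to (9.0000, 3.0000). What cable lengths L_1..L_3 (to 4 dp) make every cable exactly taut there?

(10.2956, 1.4142, 5.0990)

L_1 = √((0.0000−9.0000)² + (8.0000−3.0000)²) = 10.2956
L_2 = √((10.0000−9.0000)² + (4.0000−3.0000)²) = 1.4142
L_3 = √((10.0000−9.0000)² + (8.0000−3.0000)²) = 5.0990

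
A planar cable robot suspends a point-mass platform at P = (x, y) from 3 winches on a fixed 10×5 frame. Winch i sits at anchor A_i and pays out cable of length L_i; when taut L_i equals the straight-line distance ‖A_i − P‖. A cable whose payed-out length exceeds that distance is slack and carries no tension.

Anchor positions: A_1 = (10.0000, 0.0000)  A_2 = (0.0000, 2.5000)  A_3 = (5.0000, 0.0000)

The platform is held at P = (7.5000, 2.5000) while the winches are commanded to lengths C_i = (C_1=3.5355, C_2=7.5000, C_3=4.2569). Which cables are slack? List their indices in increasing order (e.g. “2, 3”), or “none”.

3

cable 1: √((2.5000)²+(-2.5000)²)=3.5355, C_1=3.5355: taut
cable 2: √((-7.5000)²+(0.0000)²)=7.5000, C_2=7.5000: taut
cable 3: √((-2.5000)²+(-2.5000)²)=3.5355, C_3=4.2569: slack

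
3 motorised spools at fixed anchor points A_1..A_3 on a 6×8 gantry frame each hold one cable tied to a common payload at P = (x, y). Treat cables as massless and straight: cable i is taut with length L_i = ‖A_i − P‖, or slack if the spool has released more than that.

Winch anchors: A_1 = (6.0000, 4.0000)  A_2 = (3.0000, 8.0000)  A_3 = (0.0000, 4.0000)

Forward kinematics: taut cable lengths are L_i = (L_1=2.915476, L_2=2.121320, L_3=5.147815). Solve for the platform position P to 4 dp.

(4.5000, 6.5000)

expand ‖A_i−P‖²=L_i² and subtract eq 1 (c_i ≔ ‖A_i‖²−L_i²)
c_1 = 36.0000+16.0000−8.5000 = 43.5000
eq1−eq2 → [6.0000  -8.0000]·P = -25.0000
eq1−eq3 → [12.0000  0.0000]·P = 54.0000
2×2 solve → P = (4.5000, 6.5000)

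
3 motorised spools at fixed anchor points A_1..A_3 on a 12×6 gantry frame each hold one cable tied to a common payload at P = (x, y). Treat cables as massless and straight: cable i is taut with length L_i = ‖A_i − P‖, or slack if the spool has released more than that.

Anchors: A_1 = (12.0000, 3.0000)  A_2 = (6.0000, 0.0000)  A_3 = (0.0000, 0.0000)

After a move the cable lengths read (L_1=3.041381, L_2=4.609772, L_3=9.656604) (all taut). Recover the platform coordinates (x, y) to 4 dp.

(9.0000, 3.5000)

each cable: (A_i−P)·(A_i−P) = L_i²; let k_i = ‖A_i‖²−L_i²
k_1 = 144.0000+9.0000−9.2500 = 143.7500
row 1: 12.0000x + 6.0000y = 129.0000  (k_2=14.7500)
row 2: 24.0000x + 6.0000y = 237.0000  (k_3=-93.2500)
Cramer on rows 1–2 → x = 9.0000, y = 3.5000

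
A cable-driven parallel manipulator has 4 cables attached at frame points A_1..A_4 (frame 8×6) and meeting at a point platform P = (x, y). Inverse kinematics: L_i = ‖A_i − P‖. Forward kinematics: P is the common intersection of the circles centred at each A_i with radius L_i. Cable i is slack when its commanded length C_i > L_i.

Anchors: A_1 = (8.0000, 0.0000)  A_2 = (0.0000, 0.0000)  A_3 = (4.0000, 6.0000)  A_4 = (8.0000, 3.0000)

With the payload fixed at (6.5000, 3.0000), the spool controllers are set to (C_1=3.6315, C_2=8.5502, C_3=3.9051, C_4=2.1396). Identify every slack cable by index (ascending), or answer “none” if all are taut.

1, 2, 4

cable 1: L_1 = ‖A_1−P‖ = 3.3541;  C_1 = 3.6315 → slack
cable 2: L_2 = ‖A_2−P‖ = 7.1589;  C_2 = 8.5502 → slack
cable 3: L_3 = ‖A_3−P‖ = 3.9051;  C_3 = 3.9051 → taut
cable 4: L_4 = ‖A_4−P‖ = 1.5000;  C_4 = 2.1396 → slack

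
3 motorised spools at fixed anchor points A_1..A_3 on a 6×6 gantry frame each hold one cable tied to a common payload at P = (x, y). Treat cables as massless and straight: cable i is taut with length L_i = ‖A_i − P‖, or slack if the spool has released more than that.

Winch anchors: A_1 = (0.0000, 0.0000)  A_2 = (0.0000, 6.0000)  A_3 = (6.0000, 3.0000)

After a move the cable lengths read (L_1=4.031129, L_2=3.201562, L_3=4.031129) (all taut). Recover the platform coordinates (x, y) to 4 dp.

expand ‖A_i−P‖²=L_i² and subtract eq 1 (c_i ≔ ‖A_i‖²−L_i²)
c_1 = 0.0000+0.0000−16.2500 = -16.2500
eq1−eq2 → [0.0000  -12.0000]·P = -42.0000
eq1−eq3 → [-12.0000  -6.0000]·P = -45.0000
2×2 solve → P = (2.0000, 3.5000)

(2.0000, 3.5000)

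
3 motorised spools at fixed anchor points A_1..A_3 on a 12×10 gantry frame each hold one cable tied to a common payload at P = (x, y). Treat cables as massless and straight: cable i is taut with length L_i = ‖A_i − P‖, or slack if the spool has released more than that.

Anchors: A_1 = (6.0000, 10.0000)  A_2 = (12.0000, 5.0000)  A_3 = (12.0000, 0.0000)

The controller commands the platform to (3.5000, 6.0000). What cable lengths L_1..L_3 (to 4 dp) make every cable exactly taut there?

L_1 = √((6.0000−3.5000)² + (10.0000−6.0000)²) = 4.7170
L_2 = √((12.0000−3.5000)² + (5.0000−6.0000)²) = 8.5586
L_3 = √((12.0000−3.5000)² + (0.0000−6.0000)²) = 10.4043

(4.7170, 8.5586, 10.4043)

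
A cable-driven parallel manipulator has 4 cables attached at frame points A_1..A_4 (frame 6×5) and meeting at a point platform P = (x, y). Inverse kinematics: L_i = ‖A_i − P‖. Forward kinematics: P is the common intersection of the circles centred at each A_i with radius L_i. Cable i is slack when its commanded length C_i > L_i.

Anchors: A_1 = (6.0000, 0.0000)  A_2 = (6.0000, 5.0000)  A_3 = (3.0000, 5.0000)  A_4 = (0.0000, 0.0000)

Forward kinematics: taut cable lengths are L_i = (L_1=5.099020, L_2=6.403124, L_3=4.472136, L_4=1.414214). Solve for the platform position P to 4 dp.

(1.0000, 1.0000)

each cable: (A_i−P)·(A_i−P) = L_i²; let k_i = ‖A_i‖²−L_i²
k_1 = 36.0000+0.0000−26.0000 = 10.0000
row 1: 0.0000x − 10.0000y = -10.0000  (k_2=20.0000)
row 2: 6.0000x − 10.0000y = -4.0000  (k_3=14.0000)
row 3: 12.0000x + 0.0000y = 12.0000  (k_4=-2.0000)
Cramer on rows 1–2 → x = 1.0000, y = 1.0000
check cable 4: ‖A_4−P‖² = 2.0000 ≈ L_4² = 2.0000 ✓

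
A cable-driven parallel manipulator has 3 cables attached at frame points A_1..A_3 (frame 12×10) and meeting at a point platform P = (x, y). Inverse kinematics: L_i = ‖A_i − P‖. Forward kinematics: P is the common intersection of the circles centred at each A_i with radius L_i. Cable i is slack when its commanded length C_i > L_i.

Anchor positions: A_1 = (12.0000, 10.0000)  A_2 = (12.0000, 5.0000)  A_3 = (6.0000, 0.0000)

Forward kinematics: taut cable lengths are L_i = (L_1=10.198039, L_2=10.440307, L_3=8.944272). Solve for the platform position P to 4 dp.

(2.0000, 8.0000)

circle eqns → linear via eq_j − eq_1; set c_j = A_j·A_j − L_j²
c_1 = 144.0000+100.0000−104.0000 = 140.0000
0.0000·x + 10.0000·y = c_1−c_2 = 80.0000
12.0000·x + 20.0000·y = c_1−c_3 = 184.0000
solve first two rows → x=2.0000, y=8.0000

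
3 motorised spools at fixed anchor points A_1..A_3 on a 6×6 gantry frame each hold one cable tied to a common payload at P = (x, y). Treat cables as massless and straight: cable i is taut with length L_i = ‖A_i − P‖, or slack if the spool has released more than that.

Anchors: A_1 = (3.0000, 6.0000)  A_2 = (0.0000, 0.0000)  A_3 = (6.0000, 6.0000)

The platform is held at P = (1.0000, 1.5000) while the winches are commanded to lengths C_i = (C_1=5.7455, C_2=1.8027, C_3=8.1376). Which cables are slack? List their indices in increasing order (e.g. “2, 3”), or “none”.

cable 1: √((2.0000)²+(4.5000)²)=4.9244, C_1=5.7455: slack
cable 2: √((-1.0000)²+(-1.5000)²)=1.8028, C_2=1.8027: taut
cable 3: √((5.0000)²+(4.5000)²)=6.7268, C_3=8.1376: slack

1, 3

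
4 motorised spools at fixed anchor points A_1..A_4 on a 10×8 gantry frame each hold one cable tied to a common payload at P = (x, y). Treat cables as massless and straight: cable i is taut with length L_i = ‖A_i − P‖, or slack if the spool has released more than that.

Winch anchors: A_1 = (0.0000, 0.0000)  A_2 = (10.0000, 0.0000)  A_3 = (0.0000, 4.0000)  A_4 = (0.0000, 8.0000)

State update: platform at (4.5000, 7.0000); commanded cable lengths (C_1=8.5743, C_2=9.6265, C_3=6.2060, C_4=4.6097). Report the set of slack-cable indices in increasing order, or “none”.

cable 1: √((-4.5000)²+(-7.0000)²)=8.3217, C_1=8.5743: slack
cable 2: √((5.5000)²+(-7.0000)²)=8.9022, C_2=9.6265: slack
cable 3: √((-4.5000)²+(-3.0000)²)=5.4083, C_3=6.2060: slack
cable 4: √((-4.5000)²+(1.0000)²)=4.6098, C_4=4.6097: taut

1, 2, 3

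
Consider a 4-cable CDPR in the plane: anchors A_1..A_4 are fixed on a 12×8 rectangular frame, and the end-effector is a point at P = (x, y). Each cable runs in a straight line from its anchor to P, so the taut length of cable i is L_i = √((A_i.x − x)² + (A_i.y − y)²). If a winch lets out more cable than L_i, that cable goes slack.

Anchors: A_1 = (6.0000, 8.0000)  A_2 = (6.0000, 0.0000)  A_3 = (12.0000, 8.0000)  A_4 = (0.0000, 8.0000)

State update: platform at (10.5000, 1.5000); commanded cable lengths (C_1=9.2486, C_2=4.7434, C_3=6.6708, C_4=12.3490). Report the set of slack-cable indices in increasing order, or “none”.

cable 1: L_1 = ‖A_1−P‖ = 7.9057;  C_1 = 9.2486 → slack
cable 2: L_2 = ‖A_2−P‖ = 4.7434;  C_2 = 4.7434 → taut
cable 3: L_3 = ‖A_3−P‖ = 6.6708;  C_3 = 6.6708 → taut
cable 4: L_4 = ‖A_4−P‖ = 12.3491;  C_4 = 12.3490 → taut

1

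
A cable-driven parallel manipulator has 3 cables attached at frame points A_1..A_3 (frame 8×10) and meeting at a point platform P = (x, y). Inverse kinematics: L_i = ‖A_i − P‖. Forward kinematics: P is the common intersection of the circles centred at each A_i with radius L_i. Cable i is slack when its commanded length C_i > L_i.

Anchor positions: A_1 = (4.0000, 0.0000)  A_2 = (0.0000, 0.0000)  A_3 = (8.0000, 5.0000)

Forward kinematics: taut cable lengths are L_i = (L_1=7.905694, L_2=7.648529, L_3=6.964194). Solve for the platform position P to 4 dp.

each cable: (A_i−P)·(A_i−P) = L_i²; let k_i = ‖A_i‖²−L_i²
k_1 = 16.0000+0.0000−62.5000 = -46.5000
row 1: 8.0000x + 0.0000y = 12.0000  (k_2=-58.5000)
row 2: -8.0000x − 10.0000y = -87.0000  (k_3=40.5000)
Cramer on rows 1–2 → x = 1.5000, y = 7.5000

(1.5000, 7.5000)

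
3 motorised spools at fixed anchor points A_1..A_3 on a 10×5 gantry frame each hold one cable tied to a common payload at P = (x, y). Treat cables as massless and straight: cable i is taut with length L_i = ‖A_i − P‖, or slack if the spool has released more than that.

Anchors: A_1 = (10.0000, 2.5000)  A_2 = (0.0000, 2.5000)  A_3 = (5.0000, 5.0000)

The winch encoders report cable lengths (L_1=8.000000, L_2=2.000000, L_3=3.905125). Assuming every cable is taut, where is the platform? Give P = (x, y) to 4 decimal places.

(2.0000, 2.5000)

expand ‖A_i−P‖²=L_i² and subtract eq 1 (c_i ≔ ‖A_i‖²−L_i²)
c_1 = 100.0000+6.2500−64.0000 = 42.2500
eq1−eq2 → [20.0000  0.0000]·P = 40.0000
eq1−eq3 → [10.0000  -5.0000]·P = 7.5000
2×2 solve → P = (2.0000, 2.5000)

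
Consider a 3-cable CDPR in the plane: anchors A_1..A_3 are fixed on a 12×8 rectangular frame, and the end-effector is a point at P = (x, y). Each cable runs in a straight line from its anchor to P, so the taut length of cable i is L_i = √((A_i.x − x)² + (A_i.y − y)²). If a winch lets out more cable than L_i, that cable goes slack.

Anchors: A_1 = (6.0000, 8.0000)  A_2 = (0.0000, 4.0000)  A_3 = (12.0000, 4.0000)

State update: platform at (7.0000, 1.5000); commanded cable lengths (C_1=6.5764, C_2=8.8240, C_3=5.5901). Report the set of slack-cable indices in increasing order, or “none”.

2

cable 1: L_1 = ‖A_1−P‖ = 6.5765;  C_1 = 6.5764 → taut
cable 2: L_2 = ‖A_2−P‖ = 7.4330;  C_2 = 8.8240 → slack
cable 3: L_3 = ‖A_3−P‖ = 5.5902;  C_3 = 5.5901 → taut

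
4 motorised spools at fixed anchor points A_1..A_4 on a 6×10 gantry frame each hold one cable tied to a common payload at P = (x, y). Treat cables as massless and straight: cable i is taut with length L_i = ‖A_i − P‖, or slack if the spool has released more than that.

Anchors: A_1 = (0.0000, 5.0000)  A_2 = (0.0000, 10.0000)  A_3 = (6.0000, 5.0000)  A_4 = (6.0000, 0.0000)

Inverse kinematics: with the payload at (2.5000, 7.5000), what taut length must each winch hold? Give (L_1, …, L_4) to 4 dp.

(3.5355, 3.5355, 4.3012, 8.2765)

cable 1: Δx=-2.5000, Δy=-2.5000; L_1 = √(Δx²+Δy²) = 3.5355
cable 2: Δx=-2.5000, Δy=2.5000; L_2 = √(Δx²+Δy²) = 3.5355
cable 3: Δx=3.5000, Δy=-2.5000; L_3 = √(Δx²+Δy²) = 4.3012
cable 4: Δx=3.5000, Δy=-7.5000; L_4 = √(Δx²+Δy²) = 8.2765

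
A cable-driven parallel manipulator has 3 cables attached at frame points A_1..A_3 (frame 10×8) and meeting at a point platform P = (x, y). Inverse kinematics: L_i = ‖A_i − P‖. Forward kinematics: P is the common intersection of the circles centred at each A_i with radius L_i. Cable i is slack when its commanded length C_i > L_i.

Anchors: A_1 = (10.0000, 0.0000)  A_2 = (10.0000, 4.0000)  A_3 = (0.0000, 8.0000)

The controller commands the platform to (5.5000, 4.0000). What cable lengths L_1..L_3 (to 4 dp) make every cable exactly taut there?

L_1 = √((10.0000−5.5000)² + (0.0000−4.0000)²) = 6.0208
L_2 = √((10.0000−5.5000)² + (4.0000−4.0000)²) = 4.5000
L_3 = √((0.0000−5.5000)² + (8.0000−4.0000)²) = 6.8007

(6.0208, 4.5000, 6.8007)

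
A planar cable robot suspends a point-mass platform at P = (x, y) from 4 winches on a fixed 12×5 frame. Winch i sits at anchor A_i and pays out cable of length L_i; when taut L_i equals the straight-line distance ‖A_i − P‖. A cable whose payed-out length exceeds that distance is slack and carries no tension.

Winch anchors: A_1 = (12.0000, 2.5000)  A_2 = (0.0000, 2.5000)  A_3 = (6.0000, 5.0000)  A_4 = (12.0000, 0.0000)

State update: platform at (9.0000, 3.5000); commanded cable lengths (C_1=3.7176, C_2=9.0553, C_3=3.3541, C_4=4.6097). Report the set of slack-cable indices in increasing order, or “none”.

i=1: geometric 3.1623 vs commanded 3.7176 ⇒ slack
i=2: geometric 9.0554 vs commanded 9.0553 ⇒ taut
i=3: geometric 3.3541 vs commanded 3.3541 ⇒ taut
i=4: geometric 4.6098 vs commanded 4.6097 ⇒ taut

1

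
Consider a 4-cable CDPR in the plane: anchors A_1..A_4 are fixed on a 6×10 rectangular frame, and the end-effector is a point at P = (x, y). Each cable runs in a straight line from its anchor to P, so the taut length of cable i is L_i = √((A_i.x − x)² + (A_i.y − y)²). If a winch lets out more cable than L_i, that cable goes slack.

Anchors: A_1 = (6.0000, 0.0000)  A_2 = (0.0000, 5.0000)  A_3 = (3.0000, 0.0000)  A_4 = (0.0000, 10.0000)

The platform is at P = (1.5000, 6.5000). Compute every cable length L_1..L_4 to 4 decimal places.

cable 1: Δx=4.5000, Δy=-6.5000; L_1 = √(Δx²+Δy²) = 7.9057
cable 2: Δx=-1.5000, Δy=-1.5000; L_2 = √(Δx²+Δy²) = 2.1213
cable 3: Δx=1.5000, Δy=-6.5000; L_3 = √(Δx²+Δy²) = 6.6708
cable 4: Δx=-1.5000, Δy=3.5000; L_4 = √(Δx²+Δy²) = 3.8079

(7.9057, 2.1213, 6.6708, 3.8079)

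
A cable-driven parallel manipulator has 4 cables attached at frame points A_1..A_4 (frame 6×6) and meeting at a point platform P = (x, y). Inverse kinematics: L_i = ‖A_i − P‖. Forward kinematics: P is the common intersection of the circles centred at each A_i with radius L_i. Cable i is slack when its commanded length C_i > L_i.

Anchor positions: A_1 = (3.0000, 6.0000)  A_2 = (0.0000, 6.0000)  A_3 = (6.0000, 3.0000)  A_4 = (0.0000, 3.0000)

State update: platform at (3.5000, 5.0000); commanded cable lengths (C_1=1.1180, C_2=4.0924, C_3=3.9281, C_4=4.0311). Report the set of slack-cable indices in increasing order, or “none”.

cable 1: L_1 = ‖A_1−P‖ = 1.1180;  C_1 = 1.1180 → taut
cable 2: L_2 = ‖A_2−P‖ = 3.6401;  C_2 = 4.0924 → slack
cable 3: L_3 = ‖A_3−P‖ = 3.2016;  C_3 = 3.9281 → slack
cable 4: L_4 = ‖A_4−P‖ = 4.0311;  C_4 = 4.0311 → taut

2, 3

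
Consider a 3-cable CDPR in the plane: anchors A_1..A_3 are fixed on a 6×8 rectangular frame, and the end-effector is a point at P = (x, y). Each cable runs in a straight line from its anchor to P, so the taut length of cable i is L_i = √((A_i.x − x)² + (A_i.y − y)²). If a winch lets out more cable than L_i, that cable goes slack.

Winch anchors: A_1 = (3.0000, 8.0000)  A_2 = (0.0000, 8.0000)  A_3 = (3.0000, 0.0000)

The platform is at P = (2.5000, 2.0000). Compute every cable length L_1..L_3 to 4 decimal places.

(6.0208, 6.5000, 2.0616)

cable 1: Δx=0.5000, Δy=6.0000; L_1 = √(Δx²+Δy²) = 6.0208
cable 2: Δx=-2.5000, Δy=6.0000; L_2 = √(Δx²+Δy²) = 6.5000
cable 3: Δx=0.5000, Δy=-2.0000; L_3 = √(Δx²+Δy²) = 2.0616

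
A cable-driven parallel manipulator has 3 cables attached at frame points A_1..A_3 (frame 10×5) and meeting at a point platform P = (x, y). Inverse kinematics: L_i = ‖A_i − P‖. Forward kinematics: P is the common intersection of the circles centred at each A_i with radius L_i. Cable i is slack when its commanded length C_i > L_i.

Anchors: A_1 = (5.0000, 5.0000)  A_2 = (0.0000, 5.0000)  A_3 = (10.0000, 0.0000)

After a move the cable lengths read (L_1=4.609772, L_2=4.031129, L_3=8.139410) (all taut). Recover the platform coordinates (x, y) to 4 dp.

expand ‖A_i−P‖²=L_i² and subtract eq 1 (q_i ≔ ‖A_i‖²−L_i²)
q_1 = 25.0000+25.0000−21.2500 = 28.7500
eq1−eq2 → [10.0000  0.0000]·P = 20.0000
eq1−eq3 → [-10.0000  10.0000]·P = -5.0000
2×2 solve → P = (2.0000, 1.5000)

(2.0000, 1.5000)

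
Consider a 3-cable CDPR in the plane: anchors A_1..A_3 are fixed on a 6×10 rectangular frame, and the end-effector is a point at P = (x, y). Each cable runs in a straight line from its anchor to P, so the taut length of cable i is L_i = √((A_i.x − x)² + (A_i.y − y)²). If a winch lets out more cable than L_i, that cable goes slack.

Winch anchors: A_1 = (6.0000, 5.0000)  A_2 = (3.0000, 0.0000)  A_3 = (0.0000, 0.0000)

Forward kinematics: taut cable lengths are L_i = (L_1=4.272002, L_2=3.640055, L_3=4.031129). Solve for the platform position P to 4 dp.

each cable: (A_i−P)·(A_i−P) = L_i²; let k_i = ‖A_i‖²−L_i²
k_1 = 36.0000+25.0000−18.2500 = 42.7500
row 1: 6.0000x + 10.0000y = 47.0000  (k_2=-4.2500)
row 2: 12.0000x + 10.0000y = 59.0000  (k_3=-16.2500)
Cramer on rows 1–2 → x = 2.0000, y = 3.5000

(2.0000, 3.5000)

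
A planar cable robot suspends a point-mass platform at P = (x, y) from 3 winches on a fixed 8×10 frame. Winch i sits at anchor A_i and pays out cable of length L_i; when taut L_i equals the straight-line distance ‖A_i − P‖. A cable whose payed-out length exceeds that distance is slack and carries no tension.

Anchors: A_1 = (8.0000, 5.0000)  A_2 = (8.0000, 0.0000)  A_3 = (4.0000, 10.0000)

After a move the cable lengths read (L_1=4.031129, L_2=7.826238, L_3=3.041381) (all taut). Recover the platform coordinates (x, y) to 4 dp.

(4.5000, 7.0000)

circle eqns → linear via eq_j − eq_1; set c_j = A_j·A_j − L_j²
c_1 = 64.0000+25.0000−16.2500 = 72.7500
0.0000·x + 10.0000·y = c_1−c_2 = 70.0000
8.0000·x − 10.0000·y = c_1−c_3 = -34.0000
solve first two rows → x=4.5000, y=7.0000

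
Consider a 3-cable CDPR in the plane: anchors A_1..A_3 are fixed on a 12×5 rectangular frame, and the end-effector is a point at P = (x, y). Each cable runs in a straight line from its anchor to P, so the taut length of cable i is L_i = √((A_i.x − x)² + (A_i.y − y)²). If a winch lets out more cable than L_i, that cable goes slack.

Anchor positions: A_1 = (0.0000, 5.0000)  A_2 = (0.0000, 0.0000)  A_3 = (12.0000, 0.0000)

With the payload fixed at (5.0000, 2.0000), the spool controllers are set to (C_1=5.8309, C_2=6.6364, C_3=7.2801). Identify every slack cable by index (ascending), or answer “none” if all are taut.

2

cable 1: √((-5.0000)²+(3.0000)²)=5.8310, C_1=5.8309: taut
cable 2: √((-5.0000)²+(-2.0000)²)=5.3852, C_2=6.6364: slack
cable 3: √((7.0000)²+(-2.0000)²)=7.2801, C_3=7.2801: taut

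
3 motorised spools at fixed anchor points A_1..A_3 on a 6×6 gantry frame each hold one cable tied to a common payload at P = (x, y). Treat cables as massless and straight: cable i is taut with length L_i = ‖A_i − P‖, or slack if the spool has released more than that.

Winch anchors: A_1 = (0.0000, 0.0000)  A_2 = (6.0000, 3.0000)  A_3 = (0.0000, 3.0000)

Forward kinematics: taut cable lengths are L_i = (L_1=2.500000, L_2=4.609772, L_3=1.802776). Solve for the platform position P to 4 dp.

(1.5000, 2.0000)

circle eqns → linear via eq_j − eq_1; set k_j = A_j·A_j − L_j²
k_1 = 0.0000+0.0000−6.2500 = -6.2500
-12.0000·x − 6.0000·y = k_1−k_2 = -30.0000
0.0000·x − 6.0000·y = k_1−k_3 = -12.0000
solve first two rows → x=1.5000, y=2.0000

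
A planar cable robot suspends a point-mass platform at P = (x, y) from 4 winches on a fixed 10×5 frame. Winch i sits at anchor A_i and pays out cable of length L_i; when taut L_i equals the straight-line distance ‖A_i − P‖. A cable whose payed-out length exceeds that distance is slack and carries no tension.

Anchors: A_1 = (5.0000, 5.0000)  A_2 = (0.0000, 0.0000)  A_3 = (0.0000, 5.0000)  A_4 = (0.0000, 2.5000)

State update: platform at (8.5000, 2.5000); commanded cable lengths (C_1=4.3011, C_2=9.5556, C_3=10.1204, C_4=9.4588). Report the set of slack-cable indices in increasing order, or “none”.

2, 3, 4

cable 1: √((-3.5000)²+(2.5000)²)=4.3012, C_1=4.3011: taut
cable 2: √((-8.5000)²+(-2.5000)²)=8.8600, C_2=9.5556: slack
cable 3: √((-8.5000)²+(2.5000)²)=8.8600, C_3=10.1204: slack
cable 4: √((-8.5000)²+(0.0000)²)=8.5000, C_4=9.4588: slack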